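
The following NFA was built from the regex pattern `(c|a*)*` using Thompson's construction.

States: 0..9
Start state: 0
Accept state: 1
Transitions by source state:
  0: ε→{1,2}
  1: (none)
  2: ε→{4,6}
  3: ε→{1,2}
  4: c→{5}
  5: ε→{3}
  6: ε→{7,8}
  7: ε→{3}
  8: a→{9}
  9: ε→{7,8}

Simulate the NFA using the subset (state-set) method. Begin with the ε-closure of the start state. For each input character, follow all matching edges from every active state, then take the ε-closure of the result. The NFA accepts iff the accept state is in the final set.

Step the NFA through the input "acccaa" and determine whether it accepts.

S₀ = ε-closure({0}) = {0,1,2,3,4,6,7,8}
'a' @ 1: {1,2,3,4,6,7,8,9}  [accepting]
'c' @ 2: {1,2,3,4,5,6,7,8}  [accepting]
'c' @ 3: {1,2,3,4,5,6,7,8}  [accepting]
'c' @ 4: {1,2,3,4,5,6,7,8}  [accepting]
'a' @ 5: {1,2,3,4,6,7,8,9}  [accepting]
'a' @ 6: {1,2,3,4,6,7,8,9}  [accepting]
final: {1,2,3,4,6,7,8,9}; accept 1 in set

Answer: ACCEPT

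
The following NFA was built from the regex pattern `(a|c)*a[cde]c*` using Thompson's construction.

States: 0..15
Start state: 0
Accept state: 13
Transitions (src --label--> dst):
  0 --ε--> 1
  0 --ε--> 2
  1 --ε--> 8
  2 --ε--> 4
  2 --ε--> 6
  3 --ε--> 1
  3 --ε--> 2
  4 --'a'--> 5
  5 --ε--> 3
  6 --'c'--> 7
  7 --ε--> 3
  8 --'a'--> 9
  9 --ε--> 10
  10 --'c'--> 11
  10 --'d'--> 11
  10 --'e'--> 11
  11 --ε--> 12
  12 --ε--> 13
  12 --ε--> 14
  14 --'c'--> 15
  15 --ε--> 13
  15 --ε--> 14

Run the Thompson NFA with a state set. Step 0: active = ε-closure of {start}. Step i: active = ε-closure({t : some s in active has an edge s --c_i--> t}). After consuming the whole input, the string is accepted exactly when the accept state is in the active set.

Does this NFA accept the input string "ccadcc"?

S₀ = ε-closure({0}) = {0,1,2,4,6,8}
'c' @ 1: {1,2,3,4,6,7,8}
'c' @ 2: {1,2,3,4,6,7,8}
'a' @ 3: {1,2,3,4,5,6,8,9,10}
'd' @ 4: {11,12,13,14}  ✓accept
'c' @ 5: {13,14,15}  ✓accept
'c' @ 6: {13,14,15}  ✓accept
after full input: {13,14,15}  (accept=13 in)

Answer: ACCEPT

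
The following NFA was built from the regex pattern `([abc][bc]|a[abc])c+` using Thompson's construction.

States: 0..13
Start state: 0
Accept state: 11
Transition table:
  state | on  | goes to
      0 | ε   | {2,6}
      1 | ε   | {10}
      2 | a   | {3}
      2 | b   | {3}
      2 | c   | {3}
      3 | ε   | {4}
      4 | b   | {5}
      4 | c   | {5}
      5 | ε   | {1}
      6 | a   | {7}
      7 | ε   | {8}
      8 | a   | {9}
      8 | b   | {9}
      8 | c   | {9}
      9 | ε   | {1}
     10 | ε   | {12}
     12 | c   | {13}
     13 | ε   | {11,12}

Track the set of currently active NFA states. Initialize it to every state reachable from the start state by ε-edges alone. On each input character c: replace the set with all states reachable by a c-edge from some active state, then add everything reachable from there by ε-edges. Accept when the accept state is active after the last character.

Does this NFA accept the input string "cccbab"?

initial (ε-close {0}): {0,2,6}
'c' @ 1: {3,4}
'c' @ 2: {1,5,10,12}
'c' @ 3: {11,12,13}  (accept∈set)
'b' @ 4: {}  — dead — no transitions
rest 'ab' ignored (set empty)
final: {}; accept 11 not in set

Answer: REJECT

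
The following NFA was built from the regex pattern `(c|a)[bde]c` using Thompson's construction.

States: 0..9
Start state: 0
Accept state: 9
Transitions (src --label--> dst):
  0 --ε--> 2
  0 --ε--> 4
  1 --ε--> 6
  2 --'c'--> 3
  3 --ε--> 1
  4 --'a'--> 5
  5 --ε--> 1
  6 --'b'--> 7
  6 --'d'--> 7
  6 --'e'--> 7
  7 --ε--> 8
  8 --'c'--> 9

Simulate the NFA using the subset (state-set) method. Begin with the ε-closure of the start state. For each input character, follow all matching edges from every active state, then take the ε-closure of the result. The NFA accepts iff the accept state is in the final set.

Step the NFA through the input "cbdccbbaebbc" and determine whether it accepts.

Answer: REJECT

Derivation:
start: ε-closure({0}) = {0,2,4}
'c' @ 1: {1,3,6}
'b' @ 2: {7,8}
'd' @ 3: {}  — no active states
rest 'ccbbaebbc' ignored (set empty)
after full input: {}  (accept=9 not in)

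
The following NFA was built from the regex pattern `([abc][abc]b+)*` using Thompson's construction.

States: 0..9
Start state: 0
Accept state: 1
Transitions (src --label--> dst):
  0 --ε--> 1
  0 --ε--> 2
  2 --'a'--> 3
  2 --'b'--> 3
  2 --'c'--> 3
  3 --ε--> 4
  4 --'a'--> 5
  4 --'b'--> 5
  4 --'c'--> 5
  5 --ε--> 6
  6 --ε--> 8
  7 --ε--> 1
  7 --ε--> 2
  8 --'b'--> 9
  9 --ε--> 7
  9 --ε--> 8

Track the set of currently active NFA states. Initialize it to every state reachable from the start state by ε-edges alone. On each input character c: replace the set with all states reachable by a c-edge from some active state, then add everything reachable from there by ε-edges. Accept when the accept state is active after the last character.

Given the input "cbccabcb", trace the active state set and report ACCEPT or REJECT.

Answer: REJECT

Derivation:
S₀ = ε-closure({0}) = {0,1,2}
'c' @ 1: {3,4}
'b' @ 2: {5,6,8}
'c' @ 3: {}  — state set empty
rest 'cabcb' ignored (set empty)
after full input: {}  (accept=1 not in)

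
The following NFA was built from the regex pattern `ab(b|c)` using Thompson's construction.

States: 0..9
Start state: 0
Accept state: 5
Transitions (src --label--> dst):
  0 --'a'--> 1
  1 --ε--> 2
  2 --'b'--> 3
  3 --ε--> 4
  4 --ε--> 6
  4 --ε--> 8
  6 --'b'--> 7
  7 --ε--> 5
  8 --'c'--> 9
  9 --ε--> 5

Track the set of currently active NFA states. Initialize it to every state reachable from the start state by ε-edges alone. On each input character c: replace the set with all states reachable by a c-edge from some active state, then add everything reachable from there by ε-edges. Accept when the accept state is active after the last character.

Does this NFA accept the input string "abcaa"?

Answer: REJECT

Trace:
S₀ = ε-closure({0}) = {0}
'a' @ 1: {1,2}
'b' @ 2: {3,4,6,8}
'c' @ 3: {5,9}  (accept∈set)
'a' @ 4: {}  — no active states
rest 'a' ignored (set empty)
final: {}; accept 5 not in set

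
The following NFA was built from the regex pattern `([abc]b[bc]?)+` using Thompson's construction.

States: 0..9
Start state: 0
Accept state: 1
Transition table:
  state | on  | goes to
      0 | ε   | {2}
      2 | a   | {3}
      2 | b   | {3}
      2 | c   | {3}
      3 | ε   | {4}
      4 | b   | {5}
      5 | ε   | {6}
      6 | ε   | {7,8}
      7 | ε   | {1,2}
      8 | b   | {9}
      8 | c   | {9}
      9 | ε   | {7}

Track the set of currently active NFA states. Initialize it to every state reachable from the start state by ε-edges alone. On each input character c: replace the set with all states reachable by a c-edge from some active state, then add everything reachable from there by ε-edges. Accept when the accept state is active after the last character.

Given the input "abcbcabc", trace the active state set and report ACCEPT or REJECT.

Answer: ACCEPT

Steps:
initial (ε-close {0}): {0,2}
'a' @ 1: {3,4}
'b' @ 2: {1,2,5,6,7,8}  ✓accept
'c' @ 3: {1,2,3,4,7,9}  ✓accept
'b' @ 4: {1,2,3,4,5,6,7,8}  ✓accept
'c' @ 5: {1,2,3,4,7,9}  ✓accept
'a' @ 6: {3,4}
'b' @ 7: {1,2,5,6,7,8}  ✓accept
'c' @ 8: {1,2,3,4,7,9}  ✓accept
after full input: {1,2,3,4,7,9}  (accept=1 in)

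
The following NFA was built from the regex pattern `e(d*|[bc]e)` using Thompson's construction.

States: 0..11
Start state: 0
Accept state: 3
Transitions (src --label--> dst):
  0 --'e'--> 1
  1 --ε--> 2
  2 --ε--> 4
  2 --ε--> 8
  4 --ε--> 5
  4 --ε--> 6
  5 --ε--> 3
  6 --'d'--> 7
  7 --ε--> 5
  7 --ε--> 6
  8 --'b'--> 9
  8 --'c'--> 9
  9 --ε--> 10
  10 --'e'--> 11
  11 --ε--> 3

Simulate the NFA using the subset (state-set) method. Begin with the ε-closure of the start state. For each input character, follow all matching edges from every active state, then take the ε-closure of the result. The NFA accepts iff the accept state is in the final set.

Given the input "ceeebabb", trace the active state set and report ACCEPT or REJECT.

S₀ = ε-closure({0}) = {0}
'c' @ 1: {}  — no active states
rest 'eeebabb' ignored (set empty)
after full input: {}  (accept=3 not in)

Answer: REJECT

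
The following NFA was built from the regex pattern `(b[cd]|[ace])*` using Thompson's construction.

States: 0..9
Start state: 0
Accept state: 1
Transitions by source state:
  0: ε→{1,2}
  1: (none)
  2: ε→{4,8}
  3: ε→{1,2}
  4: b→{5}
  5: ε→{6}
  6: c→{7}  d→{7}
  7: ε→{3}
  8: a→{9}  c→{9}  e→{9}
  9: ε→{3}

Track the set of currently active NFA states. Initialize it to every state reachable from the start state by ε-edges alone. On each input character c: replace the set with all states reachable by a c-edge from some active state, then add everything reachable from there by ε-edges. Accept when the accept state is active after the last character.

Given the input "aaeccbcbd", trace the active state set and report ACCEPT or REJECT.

initial (ε-close {0}): {0,1,2,4,8}
'a' @ 1: {1,2,3,4,8,9}  [accepting]
'a' @ 2: {1,2,3,4,8,9}  [accepting]
'e' @ 3: {1,2,3,4,8,9}  [accepting]
'c' @ 4: {1,2,3,4,8,9}  [accepting]
'c' @ 5: {1,2,3,4,8,9}  [accepting]
'b' @ 6: {5,6}
'c' @ 7: {1,2,3,4,7,8}  [accepting]
'b' @ 8: {5,6}
'd' @ 9: {1,2,3,4,7,8}  [accepting]
after full input: {1,2,3,4,7,8}  (accept=1 in)

Answer: ACCEPT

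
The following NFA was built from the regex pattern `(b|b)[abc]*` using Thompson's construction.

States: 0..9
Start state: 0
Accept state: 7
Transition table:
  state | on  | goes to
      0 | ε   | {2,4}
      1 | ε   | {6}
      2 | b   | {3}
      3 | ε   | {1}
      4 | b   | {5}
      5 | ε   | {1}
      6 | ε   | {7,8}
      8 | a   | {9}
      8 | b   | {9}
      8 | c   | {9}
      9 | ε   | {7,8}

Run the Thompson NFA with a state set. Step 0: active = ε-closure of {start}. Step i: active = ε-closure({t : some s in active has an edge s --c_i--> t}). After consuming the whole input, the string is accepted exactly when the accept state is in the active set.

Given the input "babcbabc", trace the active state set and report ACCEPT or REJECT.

Answer: ACCEPT

Derivation:
initial (ε-close {0}): {0,2,4}
'b' @ 1: {1,3,5,6,7,8}  [accepting]
'a' @ 2: {7,8,9}  [accepting]
'b' @ 3: {7,8,9}  [accepting]
'c' @ 4: {7,8,9}  [accepting]
'b' @ 5: {7,8,9}  [accepting]
'a' @ 6: {7,8,9}  [accepting]
'b' @ 7: {7,8,9}  [accepting]
'c' @ 8: {7,8,9}  [accepting]
after full input: {7,8,9}  (accept=7 in)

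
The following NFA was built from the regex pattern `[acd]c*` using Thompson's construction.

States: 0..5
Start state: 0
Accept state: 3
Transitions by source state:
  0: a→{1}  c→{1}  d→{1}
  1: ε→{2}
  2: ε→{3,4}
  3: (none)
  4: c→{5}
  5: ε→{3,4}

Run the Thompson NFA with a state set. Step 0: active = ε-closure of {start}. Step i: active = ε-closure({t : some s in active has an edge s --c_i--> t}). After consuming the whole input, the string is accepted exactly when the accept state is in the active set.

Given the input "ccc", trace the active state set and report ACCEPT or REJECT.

start: ε-closure({0}) = {0}
'c' @ 1: {1,2,3,4}  (accept∈set)
'c' @ 2: {3,4,5}  (accept∈set)
'c' @ 3: {3,4,5}  (accept∈set)
end set {3,4,5} — state 3 in

Answer: ACCEPT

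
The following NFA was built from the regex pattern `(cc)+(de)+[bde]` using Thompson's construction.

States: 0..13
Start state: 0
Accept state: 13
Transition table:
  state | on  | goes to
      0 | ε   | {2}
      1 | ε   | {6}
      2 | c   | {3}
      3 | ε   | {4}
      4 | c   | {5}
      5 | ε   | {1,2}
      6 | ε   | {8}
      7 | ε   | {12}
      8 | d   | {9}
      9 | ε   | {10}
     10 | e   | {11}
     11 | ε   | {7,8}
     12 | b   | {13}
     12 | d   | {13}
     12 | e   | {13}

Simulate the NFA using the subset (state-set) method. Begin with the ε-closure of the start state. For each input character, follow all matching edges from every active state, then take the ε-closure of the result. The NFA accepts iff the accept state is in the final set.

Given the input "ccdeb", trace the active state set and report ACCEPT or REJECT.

Answer: ACCEPT

Trace:
start: ε-closure({0}) = {0,2}
'c' @ 1: {3,4}
'c' @ 2: {1,2,5,6,8}
'd' @ 3: {9,10}
'e' @ 4: {7,8,11,12}
'b' @ 5: {13}  [accepting]
after full input: {13}  (accept=13 in)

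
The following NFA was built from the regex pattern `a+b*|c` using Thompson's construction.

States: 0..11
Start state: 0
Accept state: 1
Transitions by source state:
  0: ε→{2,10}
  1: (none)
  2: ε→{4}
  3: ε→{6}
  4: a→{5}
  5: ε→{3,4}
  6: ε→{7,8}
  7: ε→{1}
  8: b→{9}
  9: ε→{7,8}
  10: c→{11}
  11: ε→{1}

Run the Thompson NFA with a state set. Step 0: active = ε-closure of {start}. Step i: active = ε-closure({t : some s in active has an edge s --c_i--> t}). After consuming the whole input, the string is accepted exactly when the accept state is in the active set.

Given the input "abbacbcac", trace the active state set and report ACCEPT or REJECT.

initial (ε-close {0}): {0,2,4,10}
'a' @ 1: {1,3,4,5,6,7,8}  [accepting]
'b' @ 2: {1,7,8,9}  [accepting]
'b' @ 3: {1,7,8,9}  [accepting]
'a' @ 4: {}  — state set empty
rest 'cbcac' ignored (set empty)
final: {}; accept 1 not in set

Answer: REJECT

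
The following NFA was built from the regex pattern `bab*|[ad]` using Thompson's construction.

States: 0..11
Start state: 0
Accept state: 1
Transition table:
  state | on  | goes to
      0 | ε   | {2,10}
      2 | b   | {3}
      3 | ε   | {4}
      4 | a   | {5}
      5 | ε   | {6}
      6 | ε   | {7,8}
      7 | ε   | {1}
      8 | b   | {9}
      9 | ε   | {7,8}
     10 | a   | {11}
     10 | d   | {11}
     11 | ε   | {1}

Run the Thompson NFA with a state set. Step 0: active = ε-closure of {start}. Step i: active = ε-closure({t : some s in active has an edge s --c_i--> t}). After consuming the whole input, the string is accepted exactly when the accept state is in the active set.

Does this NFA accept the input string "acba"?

Answer: REJECT

Steps:
start: ε-closure({0}) = {0,2,10}
'a' @ 1: {1,11}  (accept∈set)
'c' @ 2: {}  — state set empty
rest 'ba' ignored (set empty)
final: {}; accept 1 not in set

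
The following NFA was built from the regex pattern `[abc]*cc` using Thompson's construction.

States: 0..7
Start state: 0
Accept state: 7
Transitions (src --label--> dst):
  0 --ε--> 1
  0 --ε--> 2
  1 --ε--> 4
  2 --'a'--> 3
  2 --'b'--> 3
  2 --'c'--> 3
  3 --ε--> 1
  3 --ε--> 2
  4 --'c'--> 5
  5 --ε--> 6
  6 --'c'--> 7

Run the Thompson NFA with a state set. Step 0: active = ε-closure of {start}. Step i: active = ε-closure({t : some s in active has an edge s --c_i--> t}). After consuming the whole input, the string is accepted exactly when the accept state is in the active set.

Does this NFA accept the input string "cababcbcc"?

start: ε-closure({0}) = {0,1,2,4}
'c' @ 1: {1,2,3,4,5,6}
'a' @ 2: {1,2,3,4}
'b' @ 3: {1,2,3,4}
'a' @ 4: {1,2,3,4}
'b' @ 5: {1,2,3,4}
'c' @ 6: {1,2,3,4,5,6}
'b' @ 7: {1,2,3,4}
'c' @ 8: {1,2,3,4,5,6}
'c' @ 9: {1,2,3,4,5,6,7}  (accept∈set)
end set {1,2,3,4,5,6,7} — state 7 in

Answer: ACCEPT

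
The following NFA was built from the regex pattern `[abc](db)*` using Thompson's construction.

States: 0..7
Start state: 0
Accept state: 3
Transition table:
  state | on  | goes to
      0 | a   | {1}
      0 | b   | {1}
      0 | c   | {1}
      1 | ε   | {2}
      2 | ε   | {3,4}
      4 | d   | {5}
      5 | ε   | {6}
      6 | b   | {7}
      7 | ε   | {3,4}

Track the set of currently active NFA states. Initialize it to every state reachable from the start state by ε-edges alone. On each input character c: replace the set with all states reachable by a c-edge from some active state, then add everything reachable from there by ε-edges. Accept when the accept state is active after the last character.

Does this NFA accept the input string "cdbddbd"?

S₀ = ε-closure({0}) = {0}
'c' @ 1: {1,2,3,4}  [accepting]
'd' @ 2: {5,6}
'b' @ 3: {3,4,7}  [accepting]
'd' @ 4: {5,6}
'd' @ 5: {}  — state set empty
rest 'bd' ignored (set empty)
after full input: {}  (accept=3 not in)

Answer: REJECT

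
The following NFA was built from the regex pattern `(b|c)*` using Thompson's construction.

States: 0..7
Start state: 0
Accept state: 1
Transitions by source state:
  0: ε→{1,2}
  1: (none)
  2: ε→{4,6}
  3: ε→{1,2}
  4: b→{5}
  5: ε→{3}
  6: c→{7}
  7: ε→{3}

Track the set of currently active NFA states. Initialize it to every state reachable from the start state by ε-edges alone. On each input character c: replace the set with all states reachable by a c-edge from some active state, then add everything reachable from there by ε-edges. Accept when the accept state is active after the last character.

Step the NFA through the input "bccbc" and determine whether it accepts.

S₀ = ε-closure({0}) = {0,1,2,4,6}
'b' @ 1: {1,2,3,4,5,6}  [accepting]
'c' @ 2: {1,2,3,4,6,7}  [accepting]
'c' @ 3: {1,2,3,4,6,7}  [accepting]
'b' @ 4: {1,2,3,4,5,6}  [accepting]
'c' @ 5: {1,2,3,4,6,7}  [accepting]
final: {1,2,3,4,6,7}; accept 1 in set

Answer: ACCEPT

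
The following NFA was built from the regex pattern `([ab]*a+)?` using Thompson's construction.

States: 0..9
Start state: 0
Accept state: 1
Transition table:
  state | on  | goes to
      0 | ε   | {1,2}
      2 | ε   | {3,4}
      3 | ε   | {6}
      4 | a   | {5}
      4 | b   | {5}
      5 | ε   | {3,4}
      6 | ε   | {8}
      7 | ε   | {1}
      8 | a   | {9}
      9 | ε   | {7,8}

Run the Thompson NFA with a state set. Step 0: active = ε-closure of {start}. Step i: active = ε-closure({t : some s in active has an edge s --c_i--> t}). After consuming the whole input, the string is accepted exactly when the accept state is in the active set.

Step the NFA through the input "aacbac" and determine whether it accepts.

Answer: REJECT

Derivation:
initial (ε-close {0}): {0,1,2,3,4,6,8}
'a' @ 1: {1,3,4,5,6,7,8,9}  ✓accept
'a' @ 2: {1,3,4,5,6,7,8,9}  ✓accept
'c' @ 3: {}  — state set empty
rest 'bac' ignored (set empty)
final: {}; accept 1 not in set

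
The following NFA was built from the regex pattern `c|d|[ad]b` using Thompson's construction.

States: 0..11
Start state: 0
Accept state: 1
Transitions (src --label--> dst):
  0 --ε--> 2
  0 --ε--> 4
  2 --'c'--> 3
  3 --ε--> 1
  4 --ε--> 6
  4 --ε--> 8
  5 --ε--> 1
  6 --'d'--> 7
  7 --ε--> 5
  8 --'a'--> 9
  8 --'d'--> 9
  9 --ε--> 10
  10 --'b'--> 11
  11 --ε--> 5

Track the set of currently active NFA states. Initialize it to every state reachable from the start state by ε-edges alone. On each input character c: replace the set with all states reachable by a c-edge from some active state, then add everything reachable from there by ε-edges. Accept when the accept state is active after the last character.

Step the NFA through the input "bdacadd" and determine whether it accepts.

S₀ = ε-closure({0}) = {0,2,4,6,8}
'b' @ 1: {}  — state set empty
rest 'dacadd' ignored (set empty)
final: {}; accept 1 not in set

Answer: REJECT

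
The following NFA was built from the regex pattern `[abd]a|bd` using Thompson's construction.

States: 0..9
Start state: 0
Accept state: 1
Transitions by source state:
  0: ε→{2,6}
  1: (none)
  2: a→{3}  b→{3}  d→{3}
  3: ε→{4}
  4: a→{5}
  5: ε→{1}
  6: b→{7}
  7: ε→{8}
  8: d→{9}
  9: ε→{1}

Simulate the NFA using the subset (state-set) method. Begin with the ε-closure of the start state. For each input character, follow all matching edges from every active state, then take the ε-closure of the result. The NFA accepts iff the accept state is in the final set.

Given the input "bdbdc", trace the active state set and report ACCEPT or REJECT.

start: ε-closure({0}) = {0,2,6}
'b' @ 1: {3,4,7,8}
'd' @ 2: {1,9}  ✓accept
'b' @ 3: {}  — dead — no transitions
rest 'dc' ignored (set empty)
final: {}; accept 1 not in set

Answer: REJECT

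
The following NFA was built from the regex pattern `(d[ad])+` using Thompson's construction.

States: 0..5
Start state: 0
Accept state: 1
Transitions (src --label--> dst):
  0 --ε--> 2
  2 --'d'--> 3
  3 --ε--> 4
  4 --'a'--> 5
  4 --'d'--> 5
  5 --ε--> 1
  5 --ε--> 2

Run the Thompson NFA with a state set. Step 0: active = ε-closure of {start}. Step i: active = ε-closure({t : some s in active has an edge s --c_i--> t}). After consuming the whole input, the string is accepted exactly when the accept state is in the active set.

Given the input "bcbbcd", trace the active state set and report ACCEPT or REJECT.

Answer: REJECT

Derivation:
start: ε-closure({0}) = {0,2}
'b' @ 1: {}  — state set empty
rest 'cbbcd' ignored (set empty)
after full input: {}  (accept=1 not in)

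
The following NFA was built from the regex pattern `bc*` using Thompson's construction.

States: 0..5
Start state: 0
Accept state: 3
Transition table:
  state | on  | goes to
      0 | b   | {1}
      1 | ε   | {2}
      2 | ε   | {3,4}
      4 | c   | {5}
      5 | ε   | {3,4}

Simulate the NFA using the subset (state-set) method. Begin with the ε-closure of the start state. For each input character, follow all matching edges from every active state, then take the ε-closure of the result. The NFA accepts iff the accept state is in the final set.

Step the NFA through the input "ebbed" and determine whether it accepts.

Answer: REJECT

Derivation:
initial (ε-close {0}): {0}
'e' @ 1: {}  — dead — no transitions
rest 'bbed' ignored (set empty)
final: {}; accept 3 not in set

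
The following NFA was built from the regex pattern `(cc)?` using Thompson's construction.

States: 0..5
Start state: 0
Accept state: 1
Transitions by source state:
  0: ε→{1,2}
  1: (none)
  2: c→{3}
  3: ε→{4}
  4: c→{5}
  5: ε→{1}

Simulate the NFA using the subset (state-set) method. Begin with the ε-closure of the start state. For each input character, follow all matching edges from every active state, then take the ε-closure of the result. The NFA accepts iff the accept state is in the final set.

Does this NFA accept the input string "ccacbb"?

initial (ε-close {0}): {0,1,2}
'c' @ 1: {3,4}
'c' @ 2: {1,5}  [accepting]
'a' @ 3: {}  — dead — no transitions
rest 'cbb' ignored (set empty)
final: {}; accept 1 not in set

Answer: REJECT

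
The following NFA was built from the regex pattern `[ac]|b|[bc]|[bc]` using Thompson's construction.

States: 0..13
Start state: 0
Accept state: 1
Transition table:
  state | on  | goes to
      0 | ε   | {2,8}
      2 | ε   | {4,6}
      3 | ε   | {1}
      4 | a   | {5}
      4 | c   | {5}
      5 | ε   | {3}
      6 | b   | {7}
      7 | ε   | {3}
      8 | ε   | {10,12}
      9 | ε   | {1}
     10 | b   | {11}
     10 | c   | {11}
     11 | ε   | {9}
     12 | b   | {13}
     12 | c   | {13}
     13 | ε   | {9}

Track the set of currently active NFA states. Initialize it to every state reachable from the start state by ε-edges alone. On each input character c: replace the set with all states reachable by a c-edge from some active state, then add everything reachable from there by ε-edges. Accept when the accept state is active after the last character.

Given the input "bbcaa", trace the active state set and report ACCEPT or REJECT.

Answer: REJECT

Derivation:
start: ε-closure({0}) = {0,2,4,6,8,10,12}
'b' @ 1: {1,3,7,9,11,13}  [accepting]
'b' @ 2: {}  — dead — no transitions
rest 'caa' ignored (set empty)
after full input: {}  (accept=1 not in)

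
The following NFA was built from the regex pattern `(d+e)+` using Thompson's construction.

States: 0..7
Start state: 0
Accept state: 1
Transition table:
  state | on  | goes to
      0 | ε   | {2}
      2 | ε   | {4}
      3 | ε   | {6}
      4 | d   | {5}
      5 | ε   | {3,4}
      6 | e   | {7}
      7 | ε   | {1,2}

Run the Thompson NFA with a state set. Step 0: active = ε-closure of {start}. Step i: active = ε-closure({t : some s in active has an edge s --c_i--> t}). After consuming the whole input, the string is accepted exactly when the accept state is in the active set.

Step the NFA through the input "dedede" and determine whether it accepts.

initial (ε-close {0}): {0,2,4}
'd' @ 1: {3,4,5,6}
'e' @ 2: {1,2,4,7}  (accept∈set)
'd' @ 3: {3,4,5,6}
'e' @ 4: {1,2,4,7}  (accept∈set)
'd' @ 5: {3,4,5,6}
'e' @ 6: {1,2,4,7}  (accept∈set)
end set {1,2,4,7} — state 1 in

Answer: ACCEPT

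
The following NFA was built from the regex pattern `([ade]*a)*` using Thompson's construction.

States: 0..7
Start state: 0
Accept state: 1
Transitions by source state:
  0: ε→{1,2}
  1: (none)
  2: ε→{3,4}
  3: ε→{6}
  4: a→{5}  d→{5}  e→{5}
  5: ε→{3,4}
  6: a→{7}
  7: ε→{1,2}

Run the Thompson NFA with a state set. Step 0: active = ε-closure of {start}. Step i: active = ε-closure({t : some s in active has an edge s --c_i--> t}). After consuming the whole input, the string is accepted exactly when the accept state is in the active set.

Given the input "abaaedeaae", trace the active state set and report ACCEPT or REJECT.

Answer: REJECT

Steps:
initial (ε-close {0}): {0,1,2,3,4,6}
'a' @ 1: {1,2,3,4,5,6,7}  [accepting]
'b' @ 2: {}  — no active states
rest 'aaedeaae' ignored (set empty)
final: {}; accept 1 not in set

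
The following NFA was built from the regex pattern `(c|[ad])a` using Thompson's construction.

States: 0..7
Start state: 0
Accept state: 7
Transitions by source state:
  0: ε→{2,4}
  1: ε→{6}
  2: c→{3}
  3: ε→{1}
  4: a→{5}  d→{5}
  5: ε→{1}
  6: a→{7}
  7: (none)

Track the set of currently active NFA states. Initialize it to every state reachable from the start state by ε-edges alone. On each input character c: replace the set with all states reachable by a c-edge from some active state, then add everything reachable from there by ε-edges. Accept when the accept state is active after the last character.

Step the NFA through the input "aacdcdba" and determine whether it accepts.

S₀ = ε-closure({0}) = {0,2,4}
'a' @ 1: {1,5,6}
'a' @ 2: {7}  (accept∈set)
'c' @ 3: {}  — dead — no transitions
rest 'dcdba' ignored (set empty)
final: {}; accept 7 not in set

Answer: REJECT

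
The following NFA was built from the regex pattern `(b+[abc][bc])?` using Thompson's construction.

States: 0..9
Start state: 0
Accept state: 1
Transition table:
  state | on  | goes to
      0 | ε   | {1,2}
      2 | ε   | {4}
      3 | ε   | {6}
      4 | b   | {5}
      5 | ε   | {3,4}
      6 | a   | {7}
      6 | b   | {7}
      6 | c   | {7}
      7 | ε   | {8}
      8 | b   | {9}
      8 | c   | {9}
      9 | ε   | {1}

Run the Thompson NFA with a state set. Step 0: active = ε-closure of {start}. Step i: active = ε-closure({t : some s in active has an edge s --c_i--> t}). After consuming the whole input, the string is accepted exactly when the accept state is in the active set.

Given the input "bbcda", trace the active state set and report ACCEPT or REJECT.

Answer: REJECT

Trace:
S₀ = ε-closure({0}) = {0,1,2,4}
'b' @ 1: {3,4,5,6}
'b' @ 2: {3,4,5,6,7,8}
'c' @ 3: {1,7,8,9}  [accepting]
'd' @ 4: {}  — state set empty
rest 'a' ignored (set empty)
final: {}; accept 1 not in set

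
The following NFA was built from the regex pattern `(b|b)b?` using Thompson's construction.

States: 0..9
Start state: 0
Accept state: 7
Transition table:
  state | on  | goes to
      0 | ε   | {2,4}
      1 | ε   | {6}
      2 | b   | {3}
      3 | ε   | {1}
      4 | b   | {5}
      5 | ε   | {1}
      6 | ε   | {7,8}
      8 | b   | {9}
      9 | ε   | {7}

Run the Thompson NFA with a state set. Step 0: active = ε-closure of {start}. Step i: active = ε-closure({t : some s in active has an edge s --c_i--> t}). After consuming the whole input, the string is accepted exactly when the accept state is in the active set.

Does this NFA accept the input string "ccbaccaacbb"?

Answer: REJECT

Derivation:
start: ε-closure({0}) = {0,2,4}
'c' @ 1: {}  — state set empty
rest 'cbaccaacbb' ignored (set empty)
final: {}; accept 7 not in set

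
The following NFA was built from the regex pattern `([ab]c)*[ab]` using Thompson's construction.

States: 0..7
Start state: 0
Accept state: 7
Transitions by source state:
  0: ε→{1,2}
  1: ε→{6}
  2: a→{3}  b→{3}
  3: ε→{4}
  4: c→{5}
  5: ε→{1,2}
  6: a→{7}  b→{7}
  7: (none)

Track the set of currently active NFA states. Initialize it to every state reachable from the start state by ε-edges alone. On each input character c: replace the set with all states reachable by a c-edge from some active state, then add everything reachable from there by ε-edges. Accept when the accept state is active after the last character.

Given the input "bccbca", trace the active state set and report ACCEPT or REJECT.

Answer: REJECT

Trace:
start: ε-closure({0}) = {0,1,2,6}
'b' @ 1: {3,4,7}  [accepting]
'c' @ 2: {1,2,5,6}
'c' @ 3: {}  — no active states
rest 'bca' ignored (set empty)
final: {}; accept 7 not in set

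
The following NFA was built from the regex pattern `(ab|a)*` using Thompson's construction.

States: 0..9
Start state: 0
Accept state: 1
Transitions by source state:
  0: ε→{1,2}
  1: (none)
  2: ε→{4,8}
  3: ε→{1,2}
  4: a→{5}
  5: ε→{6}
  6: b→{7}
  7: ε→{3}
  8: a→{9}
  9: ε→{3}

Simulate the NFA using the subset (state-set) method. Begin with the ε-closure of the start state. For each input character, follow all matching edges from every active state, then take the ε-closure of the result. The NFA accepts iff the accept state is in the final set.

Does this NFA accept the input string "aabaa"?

Answer: ACCEPT

Steps:
S₀ = ε-closure({0}) = {0,1,2,4,8}
'a' @ 1: {1,2,3,4,5,6,8,9}  ✓accept
'a' @ 2: {1,2,3,4,5,6,8,9}  ✓accept
'b' @ 3: {1,2,3,4,7,8}  ✓accept
'a' @ 4: {1,2,3,4,5,6,8,9}  ✓accept
'a' @ 5: {1,2,3,4,5,6,8,9}  ✓accept
end set {1,2,3,4,5,6,8,9} — state 1 in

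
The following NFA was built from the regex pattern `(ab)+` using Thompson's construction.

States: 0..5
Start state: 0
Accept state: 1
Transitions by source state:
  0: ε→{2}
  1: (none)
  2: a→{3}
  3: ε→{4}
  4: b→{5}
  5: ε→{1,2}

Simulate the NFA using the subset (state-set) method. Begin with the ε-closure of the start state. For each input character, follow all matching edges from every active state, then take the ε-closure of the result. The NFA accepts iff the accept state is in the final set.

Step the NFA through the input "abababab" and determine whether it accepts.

S₀ = ε-closure({0}) = {0,2}
'a' @ 1: {3,4}
'b' @ 2: {1,2,5}  ✓accept
'a' @ 3: {3,4}
'b' @ 4: {1,2,5}  ✓accept
'a' @ 5: {3,4}
'b' @ 6: {1,2,5}  ✓accept
'a' @ 7: {3,4}
'b' @ 8: {1,2,5}  ✓accept
after full input: {1,2,5}  (accept=1 in)

Answer: ACCEPT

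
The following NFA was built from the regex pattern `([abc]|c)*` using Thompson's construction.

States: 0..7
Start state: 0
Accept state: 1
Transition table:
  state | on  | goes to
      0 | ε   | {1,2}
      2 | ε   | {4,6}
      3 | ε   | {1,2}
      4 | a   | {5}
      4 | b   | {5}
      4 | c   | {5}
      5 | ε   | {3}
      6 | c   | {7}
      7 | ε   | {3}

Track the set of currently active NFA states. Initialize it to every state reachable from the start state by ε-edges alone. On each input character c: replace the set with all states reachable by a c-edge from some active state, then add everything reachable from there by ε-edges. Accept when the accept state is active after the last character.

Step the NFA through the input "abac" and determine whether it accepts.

start: ε-closure({0}) = {0,1,2,4,6}
'a' @ 1: {1,2,3,4,5,6}  (accept∈set)
'b' @ 2: {1,2,3,4,5,6}  (accept∈set)
'a' @ 3: {1,2,3,4,5,6}  (accept∈set)
'c' @ 4: {1,2,3,4,5,6,7}  (accept∈set)
end set {1,2,3,4,5,6,7} — state 1 in

Answer: ACCEPT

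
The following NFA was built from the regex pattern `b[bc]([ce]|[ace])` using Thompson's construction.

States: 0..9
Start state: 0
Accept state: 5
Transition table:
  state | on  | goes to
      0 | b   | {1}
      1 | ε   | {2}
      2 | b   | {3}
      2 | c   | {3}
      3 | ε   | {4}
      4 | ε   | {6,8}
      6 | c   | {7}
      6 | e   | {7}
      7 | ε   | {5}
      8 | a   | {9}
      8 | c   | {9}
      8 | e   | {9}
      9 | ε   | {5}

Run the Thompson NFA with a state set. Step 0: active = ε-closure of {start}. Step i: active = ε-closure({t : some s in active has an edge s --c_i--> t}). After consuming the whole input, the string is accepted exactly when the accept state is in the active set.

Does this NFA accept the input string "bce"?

S₀ = ε-closure({0}) = {0}
'b' @ 1: {1,2}
'c' @ 2: {3,4,6,8}
'e' @ 3: {5,7,9}  (accept∈set)
final: {5,7,9}; accept 5 in set

Answer: ACCEPT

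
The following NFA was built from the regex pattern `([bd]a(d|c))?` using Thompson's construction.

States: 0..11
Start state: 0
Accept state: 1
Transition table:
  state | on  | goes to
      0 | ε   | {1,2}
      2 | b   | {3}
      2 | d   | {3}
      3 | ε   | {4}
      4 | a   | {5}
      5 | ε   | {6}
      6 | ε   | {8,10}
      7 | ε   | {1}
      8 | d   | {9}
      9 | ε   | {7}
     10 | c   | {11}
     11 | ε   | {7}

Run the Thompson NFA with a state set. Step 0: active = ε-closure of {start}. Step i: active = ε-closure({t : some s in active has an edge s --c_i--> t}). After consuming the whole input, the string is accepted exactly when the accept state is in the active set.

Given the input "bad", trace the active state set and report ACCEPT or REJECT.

initial (ε-close {0}): {0,1,2}
'b' @ 1: {3,4}
'a' @ 2: {5,6,8,10}
'd' @ 3: {1,7,9}  ✓accept
end set {1,7,9} — state 1 in

Answer: ACCEPT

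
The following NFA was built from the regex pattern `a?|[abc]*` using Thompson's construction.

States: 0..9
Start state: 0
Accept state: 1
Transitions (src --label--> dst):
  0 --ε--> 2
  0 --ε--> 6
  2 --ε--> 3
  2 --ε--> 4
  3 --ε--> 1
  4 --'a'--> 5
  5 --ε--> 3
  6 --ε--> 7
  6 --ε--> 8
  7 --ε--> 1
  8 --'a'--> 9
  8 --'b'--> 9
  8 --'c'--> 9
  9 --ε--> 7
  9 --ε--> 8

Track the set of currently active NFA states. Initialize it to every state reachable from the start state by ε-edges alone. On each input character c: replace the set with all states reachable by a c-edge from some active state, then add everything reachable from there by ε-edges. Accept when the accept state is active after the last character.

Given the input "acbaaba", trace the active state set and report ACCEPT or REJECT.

Answer: ACCEPT

Trace:
initial (ε-close {0}): {0,1,2,3,4,6,7,8}
'a' @ 1: {1,3,5,7,8,9}  [accepting]
'c' @ 2: {1,7,8,9}  [accepting]
'b' @ 3: {1,7,8,9}  [accepting]
'a' @ 4: {1,7,8,9}  [accepting]
'a' @ 5: {1,7,8,9}  [accepting]
'b' @ 6: {1,7,8,9}  [accepting]
'a' @ 7: {1,7,8,9}  [accepting]
final: {1,7,8,9}; accept 1 in set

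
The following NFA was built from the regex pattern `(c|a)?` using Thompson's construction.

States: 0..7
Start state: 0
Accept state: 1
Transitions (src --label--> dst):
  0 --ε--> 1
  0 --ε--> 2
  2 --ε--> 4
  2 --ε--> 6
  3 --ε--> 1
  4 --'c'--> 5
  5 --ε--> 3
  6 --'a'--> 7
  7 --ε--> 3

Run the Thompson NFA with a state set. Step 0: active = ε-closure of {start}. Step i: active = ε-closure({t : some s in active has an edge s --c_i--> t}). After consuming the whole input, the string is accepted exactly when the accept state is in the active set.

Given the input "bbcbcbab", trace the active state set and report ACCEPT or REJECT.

Answer: REJECT

Derivation:
start: ε-closure({0}) = {0,1,2,4,6}
'b' @ 1: {}  — state set empty
rest 'bcbcbab' ignored (set empty)
final: {}; accept 1 not in set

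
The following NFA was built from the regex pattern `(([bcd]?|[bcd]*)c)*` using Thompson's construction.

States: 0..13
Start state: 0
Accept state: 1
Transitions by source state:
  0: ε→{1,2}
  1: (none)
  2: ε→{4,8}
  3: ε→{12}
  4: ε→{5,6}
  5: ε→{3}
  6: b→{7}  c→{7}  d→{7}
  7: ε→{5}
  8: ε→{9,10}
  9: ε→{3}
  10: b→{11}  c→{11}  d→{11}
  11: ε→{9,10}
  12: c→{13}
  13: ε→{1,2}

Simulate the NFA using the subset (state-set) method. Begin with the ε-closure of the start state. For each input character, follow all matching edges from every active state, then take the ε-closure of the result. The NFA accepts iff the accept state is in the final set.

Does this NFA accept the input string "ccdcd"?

Answer: REJECT

Trace:
initial (ε-close {0}): {0,1,2,3,4,5,6,8,9,10,12}
'c' @ 1: {1,2,3,4,5,6,7,8,9,10,11,12,13}  (accept∈set)
'c' @ 2: {1,2,3,4,5,6,7,8,9,10,11,12,13}  (accept∈set)
'd' @ 3: {3,5,7,9,10,11,12}
'c' @ 4: {1,2,3,4,5,6,8,9,10,11,12,13}  (accept∈set)
'd' @ 5: {3,5,7,9,10,11,12}
end set {3,5,7,9,10,11,12} — state 1 not in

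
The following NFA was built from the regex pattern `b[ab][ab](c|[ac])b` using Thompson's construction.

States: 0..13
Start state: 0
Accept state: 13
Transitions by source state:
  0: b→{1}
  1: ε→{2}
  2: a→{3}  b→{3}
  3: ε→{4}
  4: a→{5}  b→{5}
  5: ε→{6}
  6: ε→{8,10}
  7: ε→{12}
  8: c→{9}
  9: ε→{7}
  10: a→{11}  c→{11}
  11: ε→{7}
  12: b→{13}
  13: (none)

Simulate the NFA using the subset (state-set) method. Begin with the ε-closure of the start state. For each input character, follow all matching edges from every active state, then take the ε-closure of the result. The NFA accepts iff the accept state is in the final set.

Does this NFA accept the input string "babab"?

Answer: ACCEPT

Trace:
S₀ = ε-closure({0}) = {0}
'b' @ 1: {1,2}
'a' @ 2: {3,4}
'b' @ 3: {5,6,8,10}
'a' @ 4: {7,11,12}
'b' @ 5: {13}  ✓accept
final: {13}; accept 13 in set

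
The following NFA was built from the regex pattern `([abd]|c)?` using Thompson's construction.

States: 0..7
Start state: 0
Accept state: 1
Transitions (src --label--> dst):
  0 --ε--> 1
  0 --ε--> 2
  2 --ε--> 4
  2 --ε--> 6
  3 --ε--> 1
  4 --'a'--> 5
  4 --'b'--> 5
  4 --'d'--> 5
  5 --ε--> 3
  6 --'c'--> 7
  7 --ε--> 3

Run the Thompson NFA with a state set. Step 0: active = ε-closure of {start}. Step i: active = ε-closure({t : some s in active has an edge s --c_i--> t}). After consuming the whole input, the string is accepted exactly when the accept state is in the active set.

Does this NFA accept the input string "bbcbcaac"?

initial (ε-close {0}): {0,1,2,4,6}
'b' @ 1: {1,3,5}  ✓accept
'b' @ 2: {}  — state set empty
rest 'cbcaac' ignored (set empty)
final: {}; accept 1 not in set

Answer: REJECT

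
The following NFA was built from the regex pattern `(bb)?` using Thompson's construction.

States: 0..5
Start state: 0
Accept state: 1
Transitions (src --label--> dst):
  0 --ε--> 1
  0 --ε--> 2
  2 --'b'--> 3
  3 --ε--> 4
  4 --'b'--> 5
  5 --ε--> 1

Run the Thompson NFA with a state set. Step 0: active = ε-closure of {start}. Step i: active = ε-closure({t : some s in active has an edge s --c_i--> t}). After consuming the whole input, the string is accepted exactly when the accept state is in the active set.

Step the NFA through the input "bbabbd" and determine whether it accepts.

Answer: REJECT

Trace:
start: ε-closure({0}) = {0,1,2}
'b' @ 1: {3,4}
'b' @ 2: {1,5}  (accept∈set)
'a' @ 3: {}  — no active states
rest 'bbd' ignored (set empty)
final: {}; accept 1 not in set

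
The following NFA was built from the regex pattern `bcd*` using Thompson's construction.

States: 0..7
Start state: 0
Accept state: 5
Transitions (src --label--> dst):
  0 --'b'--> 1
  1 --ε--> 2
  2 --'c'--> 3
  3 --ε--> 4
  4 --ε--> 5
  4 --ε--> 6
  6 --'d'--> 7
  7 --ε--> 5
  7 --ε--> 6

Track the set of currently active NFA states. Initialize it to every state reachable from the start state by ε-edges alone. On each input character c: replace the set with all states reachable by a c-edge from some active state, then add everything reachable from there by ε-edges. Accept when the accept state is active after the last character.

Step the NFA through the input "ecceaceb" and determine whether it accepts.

S₀ = ε-closure({0}) = {0}
'e' @ 1: {}  — no active states
rest 'cceaceb' ignored (set empty)
after full input: {}  (accept=5 not in)

Answer: REJECT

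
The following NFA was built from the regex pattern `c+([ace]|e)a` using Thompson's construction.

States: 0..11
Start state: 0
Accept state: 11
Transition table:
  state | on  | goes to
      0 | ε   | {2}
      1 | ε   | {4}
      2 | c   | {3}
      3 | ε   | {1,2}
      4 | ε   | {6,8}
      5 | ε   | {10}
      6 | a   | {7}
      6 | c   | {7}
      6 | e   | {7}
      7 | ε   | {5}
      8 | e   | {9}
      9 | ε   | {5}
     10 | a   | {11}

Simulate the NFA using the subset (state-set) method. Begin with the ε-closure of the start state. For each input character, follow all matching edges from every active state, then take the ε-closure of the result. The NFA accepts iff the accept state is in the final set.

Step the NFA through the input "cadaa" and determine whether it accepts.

Answer: REJECT

Derivation:
initial (ε-close {0}): {0,2}
'c' @ 1: {1,2,3,4,6,8}
'a' @ 2: {5,7,10}
'd' @ 3: {}  — no active states
rest 'aa' ignored (set empty)
after full input: {}  (accept=11 not in)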